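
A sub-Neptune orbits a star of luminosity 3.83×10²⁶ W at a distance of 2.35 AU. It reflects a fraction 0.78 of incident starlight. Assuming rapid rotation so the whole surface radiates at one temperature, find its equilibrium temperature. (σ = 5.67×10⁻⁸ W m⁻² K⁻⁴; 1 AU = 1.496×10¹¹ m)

T_eq ≈ 124 K

d = 2.35 AU = 3.52×10¹¹ m.
Flux: S = L/(4πd²) = 3.83×10²⁶/(4π×(3.52×10¹¹)²) = 247 W m⁻².
Energy balance: absorbed = emitted ⇒ πR²·S(1−A) = 4πR²·σT_eq⁴, so T_eq⁴ = S(1−A)/(4σ).
T_eq = [247 × 0.22 / (4 × 5.67×10⁻⁸)]^(1/4) = (2.39×10⁸)^(1/4) = 124 K.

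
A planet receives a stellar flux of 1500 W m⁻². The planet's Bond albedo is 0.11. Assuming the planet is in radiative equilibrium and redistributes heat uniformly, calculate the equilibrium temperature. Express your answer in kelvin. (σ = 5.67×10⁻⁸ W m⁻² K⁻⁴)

Energy balance: absorbed = emitted ⇒ πR²·S(1−A) = 4πR²·σT_eq⁴, so T_eq⁴ = S(1−A)/(4σ).
T_eq = [1500 × 0.89 / (4 × 5.67×10⁻⁸)]^(1/4) = (5.89×10⁹)^(1/4) = 277 K.

T_eq ≈ 277 K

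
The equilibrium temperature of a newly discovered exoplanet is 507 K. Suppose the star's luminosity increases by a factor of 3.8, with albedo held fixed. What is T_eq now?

T_eq ∝ L^(1/4) · d^(−1/2).
T′ = 507 × 3.8^(1/4) = 708 K.

T_eq ≈ 708 K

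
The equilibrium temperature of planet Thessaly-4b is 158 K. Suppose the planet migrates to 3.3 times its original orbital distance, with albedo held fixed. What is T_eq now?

T_eq ∝ L^(1/4) · d^(−1/2).
T′ = 158 / 3.3^(1/2) = 87.0 K.

T_eq ≈ 87.0 K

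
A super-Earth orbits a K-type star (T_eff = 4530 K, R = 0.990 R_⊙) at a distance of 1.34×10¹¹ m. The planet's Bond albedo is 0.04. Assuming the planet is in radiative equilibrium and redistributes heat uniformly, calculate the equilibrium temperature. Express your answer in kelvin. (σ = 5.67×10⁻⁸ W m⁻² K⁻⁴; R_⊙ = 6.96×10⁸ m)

R_⋆ = 0.990 × 6.96×10⁸ = 6.89×10⁸ m.
L = 4πR_⋆²σT_⋆⁴ = 4π(6.89×10⁸)² × 5.67×10⁻⁸ × (4530)⁴ = 1.42×10²⁶ W.
S = L/(4πd²) = 631 W m⁻².
Energy balance: absorbed = emitted ⇒ πR²·S(1−A) = 4πR²·σT_eq⁴, so T_eq⁴ = S(1−A)/(4σ).
T_eq = [631 × 0.96 / (4 × 5.67×10⁻⁸)]^(1/4) = (2.67×10⁹)^(1/4) = 227 K.

T_eq ≈ 227 K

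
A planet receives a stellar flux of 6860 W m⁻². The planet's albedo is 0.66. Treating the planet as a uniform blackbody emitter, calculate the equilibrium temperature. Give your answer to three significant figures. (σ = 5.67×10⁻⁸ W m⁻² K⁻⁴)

Energy balance: absorbed = emitted ⇒ πR²·S(1−A) = 4πR²·σT_eq⁴, so T_eq⁴ = S(1−A)/(4σ).
T_eq = [6860 × 0.34 / (4 × 5.67×10⁻⁸)]^(1/4) = (1.03×10¹⁰)^(1/4) = 318 K.

T_eq ≈ 318 K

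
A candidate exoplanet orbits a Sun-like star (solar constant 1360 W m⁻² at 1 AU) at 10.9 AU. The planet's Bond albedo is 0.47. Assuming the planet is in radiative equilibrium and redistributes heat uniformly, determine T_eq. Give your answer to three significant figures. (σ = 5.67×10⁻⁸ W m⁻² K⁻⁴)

Flux at 10.9 AU: S = 1360/10.9² = 11.4 W m⁻².
Energy balance: absorbed = emitted ⇒ πR²·S(1−A) = 4πR²·σT_eq⁴, so T_eq⁴ = S(1−A)/(4σ).
T_eq = [11.4 × 0.53 / (4 × 5.67×10⁻⁸)]^(1/4) = (2.67×10⁷)^(1/4) = 71.9 K.

T_eq ≈ 71.9 K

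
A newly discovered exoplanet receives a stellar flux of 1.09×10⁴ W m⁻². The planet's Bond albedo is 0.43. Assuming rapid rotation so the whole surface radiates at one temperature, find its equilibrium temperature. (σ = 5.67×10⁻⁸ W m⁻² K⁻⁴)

Energy balance: absorbed = emitted ⇒ πR²·S(1−A) = 4πR²·σT_eq⁴, so T_eq⁴ = S(1−A)/(4σ).
T_eq = [1.09×10⁴ × 0.57 / (4 × 5.67×10⁻⁸)]^(1/4) = (2.74×10¹⁰)^(1/4) = 407 K.

T_eq ≈ 407 K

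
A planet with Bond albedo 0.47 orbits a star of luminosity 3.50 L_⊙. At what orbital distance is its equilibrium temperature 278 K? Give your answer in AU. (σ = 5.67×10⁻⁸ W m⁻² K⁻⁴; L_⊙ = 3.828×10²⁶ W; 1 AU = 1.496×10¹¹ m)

L = 3.50 × 3.828×10²⁶ = 1.34×10²⁷ W.
From T_eq⁴ = L(1−A)/(16πσd²): d = √[L(1−A)/(16πσT_eq⁴)].
d = √[1.34×10²⁷ × 0.53 / (16π × 5.67×10⁻⁸ × (278)⁴)] = 2.04×10¹¹ m = 1.37 AU.

d ≈ 1.37 AU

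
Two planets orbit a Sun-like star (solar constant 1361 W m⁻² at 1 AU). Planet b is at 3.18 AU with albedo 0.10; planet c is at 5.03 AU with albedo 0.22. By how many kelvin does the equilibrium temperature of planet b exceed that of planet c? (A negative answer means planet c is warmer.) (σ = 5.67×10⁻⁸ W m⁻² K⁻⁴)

ΔT ≈ 35.4 K

T_eq = [S₀(1−A)/(4σd²)]^(1/4), so T ∝ (1−A)^(1/4) / √d.
T₁ = [1361×0.90/(4×5.67×10⁻⁸×3.18²)]^(1/4) = 152.02 K.
T₂ = [1361×0.78/(4×5.67×10⁻⁸×5.03²)]^(1/4) = 116.63 K.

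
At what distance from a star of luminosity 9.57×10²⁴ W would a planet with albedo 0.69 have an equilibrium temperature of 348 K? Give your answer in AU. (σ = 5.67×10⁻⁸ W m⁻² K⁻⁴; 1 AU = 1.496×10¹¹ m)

From T_eq⁴ = L(1−A)/(16πσd²): d = √[L(1−A)/(16πσT_eq⁴)].
d = √[9.57×10²⁴ × 0.31 / (16π × 5.67×10⁻⁸ × (348)⁴)] = 8.42×10⁹ m = 0.0563 AU.

d ≈ 0.0563 AU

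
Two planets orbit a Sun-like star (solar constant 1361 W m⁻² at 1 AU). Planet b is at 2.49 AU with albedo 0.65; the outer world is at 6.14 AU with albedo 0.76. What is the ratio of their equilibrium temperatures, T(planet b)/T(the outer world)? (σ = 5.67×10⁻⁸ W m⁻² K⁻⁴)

T_eq = [S₀(1−A)/(4σd²)]^(1/4), so T ∝ (1−A)^(1/4) / √d.
T₁ = [1361×0.35/(4×5.67×10⁻⁸×2.49²)]^(1/4) = 135.67 K.
T₂ = [1361×0.24/(4×5.67×10⁻⁸×6.14²)]^(1/4) = 78.62 K.

T₁/T₂ ≈ 1.726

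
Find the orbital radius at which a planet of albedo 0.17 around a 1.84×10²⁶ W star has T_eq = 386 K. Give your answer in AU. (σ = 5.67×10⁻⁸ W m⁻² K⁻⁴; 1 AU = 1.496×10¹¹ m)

d ≈ 0.328 AU

From T_eq⁴ = L(1−A)/(16πσd²): d = √[L(1−A)/(16πσT_eq⁴)].
d = √[1.84×10²⁶ × 0.83 / (16π × 5.67×10⁻⁸ × (386)⁴)] = 4.91×10¹⁰ m = 0.328 AU.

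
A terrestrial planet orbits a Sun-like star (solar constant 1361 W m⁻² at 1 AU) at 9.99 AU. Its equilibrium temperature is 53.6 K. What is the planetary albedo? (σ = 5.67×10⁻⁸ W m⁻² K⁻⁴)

A ≈ 0.86

Flux at 9.99 AU: S = 1361/9.99² = 13.6 W m⁻².
From T_eq⁴ = S(1−A)/(4σ): 1−A = 4σT_eq⁴/S.
1−A = 4 × 5.67×10⁻⁸ × (53.6)⁴ / 13.6 = 0.137.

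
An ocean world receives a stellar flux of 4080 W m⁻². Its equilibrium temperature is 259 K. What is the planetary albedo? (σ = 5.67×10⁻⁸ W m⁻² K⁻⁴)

A ≈ 0.75

From T_eq⁴ = S(1−A)/(4σ): 1−A = 4σT_eq⁴/S.
1−A = 4 × 5.67×10⁻⁸ × (259)⁴ / 4080 = 0.250.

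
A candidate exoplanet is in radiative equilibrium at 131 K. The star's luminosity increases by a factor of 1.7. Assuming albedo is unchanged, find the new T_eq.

T_eq ∝ L^(1/4) · d^(−1/2).
T′ = 131 × 1.7^(1/4) = 150 K.

T_eq ≈ 150 K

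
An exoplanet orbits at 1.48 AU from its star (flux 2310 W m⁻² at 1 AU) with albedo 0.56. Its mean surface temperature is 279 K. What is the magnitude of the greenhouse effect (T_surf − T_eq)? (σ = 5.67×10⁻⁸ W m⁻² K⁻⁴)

S = 2310/1.48² = 1055 W m⁻².
T_eq = [S(1−A)/(4σ)]^(1/4) = [1055×0.44/(4×5.67×10⁻⁸)]^(1/4) = 212.7 K.
ΔT = T_surf − T_eq = 279 − 212.7.

ΔT ≈ 66.3 K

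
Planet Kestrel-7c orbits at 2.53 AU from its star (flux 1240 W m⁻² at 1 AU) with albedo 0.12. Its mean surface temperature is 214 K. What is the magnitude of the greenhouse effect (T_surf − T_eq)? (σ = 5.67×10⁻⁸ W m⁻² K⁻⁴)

S = 1240/2.53² = 193.7 W m⁻².
T_eq = [S(1−A)/(4σ)]^(1/4) = [193.7×0.88/(4×5.67×10⁻⁸)]^(1/4) = 165.6 K.
ΔT = T_surf − T_eq = 214 − 165.6.

ΔT ≈ 48.4 K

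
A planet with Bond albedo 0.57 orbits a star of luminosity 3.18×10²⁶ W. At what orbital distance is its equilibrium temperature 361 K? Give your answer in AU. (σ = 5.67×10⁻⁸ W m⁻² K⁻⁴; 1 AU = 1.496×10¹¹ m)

d ≈ 0.355 AU

From T_eq⁴ = L(1−A)/(16πσd²): d = √[L(1−A)/(16πσT_eq⁴)].
d = √[3.18×10²⁶ × 0.43 / (16π × 5.67×10⁻⁸ × (361)⁴)] = 5.32×10¹⁰ m = 0.355 AU.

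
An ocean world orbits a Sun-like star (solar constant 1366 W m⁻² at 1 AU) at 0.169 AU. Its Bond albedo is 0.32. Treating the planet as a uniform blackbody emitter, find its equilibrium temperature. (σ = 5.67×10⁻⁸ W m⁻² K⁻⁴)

Flux at 0.169 AU: S = 1366/0.169² = 4.78×10⁴ W m⁻².
Energy balance: absorbed = emitted ⇒ πR²·S(1−A) = 4πR²·σT_eq⁴, so T_eq⁴ = S(1−A)/(4σ).
T_eq = [4.78×10⁴ × 0.68 / (4 × 5.67×10⁻⁸)]^(1/4) = (1.43×10¹¹)^(1/4) = 615 K.

T_eq ≈ 615 K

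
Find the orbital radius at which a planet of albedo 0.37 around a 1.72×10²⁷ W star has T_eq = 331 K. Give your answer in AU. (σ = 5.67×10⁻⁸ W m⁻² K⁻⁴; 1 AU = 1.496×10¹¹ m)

d ≈ 1.19 AU

From T_eq⁴ = L(1−A)/(16πσd²): d = √[L(1−A)/(16πσT_eq⁴)].
d = √[1.72×10²⁷ × 0.63 / (16π × 5.67×10⁻⁸ × (331)⁴)] = 1.78×10¹¹ m = 1.19 AU.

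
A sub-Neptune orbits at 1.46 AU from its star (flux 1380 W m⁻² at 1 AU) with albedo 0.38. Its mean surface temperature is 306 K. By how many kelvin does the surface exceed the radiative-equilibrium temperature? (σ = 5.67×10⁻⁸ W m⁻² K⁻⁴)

ΔT ≈ 100.9 K

S = 1380/1.46² = 647.4 W m⁻².
T_eq = [S(1−A)/(4σ)]^(1/4) = [647.4×0.62/(4×5.67×10⁻⁸)]^(1/4) = 205.1 K.
ΔT = T_surf − T_eq = 306 − 205.1.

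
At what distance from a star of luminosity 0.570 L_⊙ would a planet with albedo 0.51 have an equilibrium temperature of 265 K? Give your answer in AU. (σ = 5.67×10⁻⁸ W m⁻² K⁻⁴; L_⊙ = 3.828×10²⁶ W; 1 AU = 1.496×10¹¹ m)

L = 0.570 × 3.828×10²⁶ = 2.18×10²⁶ W.
From T_eq⁴ = L(1−A)/(16πσd²): d = √[L(1−A)/(16πσT_eq⁴)].
d = √[2.18×10²⁶ × 0.49 / (16π × 5.67×10⁻⁸ × (265)⁴)] = 8.72×10¹⁰ m = 0.583 AU.

d ≈ 0.583 AU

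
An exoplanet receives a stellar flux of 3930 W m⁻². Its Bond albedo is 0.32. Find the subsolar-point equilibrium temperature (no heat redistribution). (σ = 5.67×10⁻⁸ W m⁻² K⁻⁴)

T_ss ≈ 466 K

At the subsolar point the surface absorbs S(1−A) and emits σT⁴ per unit area — no factor of 4, since only the local patch is in balance.
T = [3930 × 0.68 / 5.67×10⁻⁸]^(1/4) = (4.71×10¹⁰)^(1/4) = 466 K.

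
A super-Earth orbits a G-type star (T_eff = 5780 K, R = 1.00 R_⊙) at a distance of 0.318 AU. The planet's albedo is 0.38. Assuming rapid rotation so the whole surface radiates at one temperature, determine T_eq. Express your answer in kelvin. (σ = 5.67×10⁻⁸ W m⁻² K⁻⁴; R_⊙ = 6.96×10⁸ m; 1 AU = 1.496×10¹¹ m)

R_⋆ = 1.00 × 6.96×10⁸ = 6.96×10⁸ m.
d = 0.318 AU = 4.76×10¹⁰ m.
L = 4πR_⋆²σT_⋆⁴ = 4π(6.96×10⁸)² × 5.67×10⁻⁸ × (5780)⁴ = 3.85×10²⁶ W.
S = L/(4πd²) = 1.35×10⁴ W m⁻².
Energy balance: absorbed = emitted ⇒ πR²·S(1−A) = 4πR²·σT_eq⁴, so T_eq⁴ = S(1−A)/(4σ).
T_eq = [1.35×10⁴ × 0.62 / (4 × 5.67×10⁻⁸)]^(1/4) = (3.70×10¹⁰)^(1/4) = 439 K.

T_eq ≈ 439 K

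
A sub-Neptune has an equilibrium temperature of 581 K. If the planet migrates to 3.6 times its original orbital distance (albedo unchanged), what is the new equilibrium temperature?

T_eq ∝ L^(1/4) · d^(−1/2).
T′ = 581 / 3.6^(1/2) = 306 K.

T_eq ≈ 306 K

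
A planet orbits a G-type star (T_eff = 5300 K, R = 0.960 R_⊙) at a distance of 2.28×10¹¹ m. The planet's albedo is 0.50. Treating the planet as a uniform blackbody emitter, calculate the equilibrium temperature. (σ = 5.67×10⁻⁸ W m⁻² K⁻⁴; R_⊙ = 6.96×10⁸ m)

R_⋆ = 0.960 × 6.96×10⁸ = 6.68×10⁸ m.
L = 4πR_⋆²σT_⋆⁴ = 4π(6.68×10⁸)² × 5.67×10⁻⁸ × (5300)⁴ = 2.51×10²⁶ W.
S = L/(4πd²) = 384 W m⁻².
Energy balance: absorbed = emitted ⇒ πR²·S(1−A) = 4πR²·σT_eq⁴, so T_eq⁴ = S(1−A)/(4σ).
T_eq = [384 × 0.50 / (4 × 5.67×10⁻⁸)]^(1/4) = (8.47×10⁸)^(1/4) = 171 K.

T_eq ≈ 171 K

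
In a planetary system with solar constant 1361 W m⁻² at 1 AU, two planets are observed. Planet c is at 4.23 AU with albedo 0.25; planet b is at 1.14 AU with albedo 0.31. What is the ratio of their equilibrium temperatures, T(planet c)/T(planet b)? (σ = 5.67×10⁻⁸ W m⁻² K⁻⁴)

T_eq = [S₀(1−A)/(4σd²)]^(1/4), so T ∝ (1−A)^(1/4) / √d.
T₁ = [1361×0.75/(4×5.67×10⁻⁸×4.23²)]^(1/4) = 125.94 K.
T₂ = [1361×0.69/(4×5.67×10⁻⁸×1.14²)]^(1/4) = 237.58 K.

T₁/T₂ ≈ 0.530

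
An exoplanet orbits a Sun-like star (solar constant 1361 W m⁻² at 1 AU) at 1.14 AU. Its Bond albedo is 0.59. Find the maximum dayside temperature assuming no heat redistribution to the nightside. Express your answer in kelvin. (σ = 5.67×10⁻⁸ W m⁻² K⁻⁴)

Flux at 1.14 AU: S = 1361/1.14² = 1050 W m⁻².
With no redistribution each surface element balances locally: S(1−A) = σT⁴.
T = [1050 × 0.41 / 5.67×10⁻⁸]^(1/4) = (7.57×10⁹)^(1/4) = 295 K.

T_ss ≈ 295 K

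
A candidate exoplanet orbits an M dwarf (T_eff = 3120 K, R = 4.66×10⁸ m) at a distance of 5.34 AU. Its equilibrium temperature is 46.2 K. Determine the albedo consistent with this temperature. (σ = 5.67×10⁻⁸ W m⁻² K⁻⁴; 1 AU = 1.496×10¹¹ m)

d = 5.34 AU = 7.99×10¹¹ m.
L = 4πR_⋆²σT_⋆⁴ = 4π(4.66×10⁸)² × 5.67×10⁻⁸ × (3120)⁴ = 1.47×10²⁵ W.
S = L/(4πd²) = 1.83 W m⁻².
From T_eq⁴ = S(1−A)/(4σ): 1−A = 4σT_eq⁴/S.
1−A = 4 × 5.67×10⁻⁸ × (46.2)⁴ / 1.83 = 0.565.

A ≈ 0.43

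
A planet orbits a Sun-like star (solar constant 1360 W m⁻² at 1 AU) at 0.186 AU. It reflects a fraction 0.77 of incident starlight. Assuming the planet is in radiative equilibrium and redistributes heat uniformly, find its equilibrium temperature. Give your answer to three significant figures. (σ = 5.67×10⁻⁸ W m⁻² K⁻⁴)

Flux at 0.186 AU: S = 1360/0.186² = 3.93×10⁴ W m⁻².
Energy balance: absorbed = emitted ⇒ πR²·S(1−A) = 4πR²·σT_eq⁴, so T_eq⁴ = S(1−A)/(4σ).
T_eq = [3.93×10⁴ × 0.23 / (4 × 5.67×10⁻⁸)]^(1/4) = (3.99×10¹⁰)^(1/4) = 447 K.

T_eq ≈ 447 K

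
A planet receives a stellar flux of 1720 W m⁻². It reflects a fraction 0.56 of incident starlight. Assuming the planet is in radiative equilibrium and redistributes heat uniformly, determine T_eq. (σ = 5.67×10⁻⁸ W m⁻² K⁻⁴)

Energy balance: absorbed = emitted ⇒ πR²·S(1−A) = 4πR²·σT_eq⁴, so T_eq⁴ = S(1−A)/(4σ).
T_eq = [1720 × 0.44 / (4 × 5.67×10⁻⁸)]^(1/4) = (3.34×10⁹)^(1/4) = 240 K.

T_eq ≈ 240 K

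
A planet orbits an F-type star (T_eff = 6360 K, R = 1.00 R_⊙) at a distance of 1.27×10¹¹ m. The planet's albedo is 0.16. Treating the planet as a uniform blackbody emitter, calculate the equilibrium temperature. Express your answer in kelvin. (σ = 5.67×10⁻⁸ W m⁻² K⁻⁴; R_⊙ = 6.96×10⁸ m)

T_eq ≈ 319 K

R_⋆ = 1.00 × 6.96×10⁸ = 6.96×10⁸ m.
L = 4πR_⋆²σT_⋆⁴ = 4π(6.96×10⁸)² × 5.67×10⁻⁸ × (6360)⁴ = 5.65×10²⁶ W.
S = L/(4πd²) = 2790 W m⁻².
Energy balance: absorbed = emitted ⇒ πR²·S(1−A) = 4πR²·σT_eq⁴, so T_eq⁴ = S(1−A)/(4σ).
T_eq = [2790 × 0.84 / (4 × 5.67×10⁻⁸)]^(1/4) = (1.03×10¹⁰)^(1/4) = 319 K.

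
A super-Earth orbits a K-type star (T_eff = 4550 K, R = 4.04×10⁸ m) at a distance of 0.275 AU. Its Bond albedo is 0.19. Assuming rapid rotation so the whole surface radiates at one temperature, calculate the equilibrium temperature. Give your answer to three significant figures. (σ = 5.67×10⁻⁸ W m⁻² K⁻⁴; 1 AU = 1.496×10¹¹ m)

d = 0.275 AU = 4.11×10¹⁰ m.
L = 4πR_⋆²σT_⋆⁴ = 4π(4.04×10⁸)² × 5.67×10⁻⁸ × (4550)⁴ = 4.98×10²⁵ W.
S = L/(4πd²) = 2340 W m⁻².
Energy balance: absorbed = emitted ⇒ πR²·S(1−A) = 4πR²·σT_eq⁴, so T_eq⁴ = S(1−A)/(4σ).
T_eq = [2340 × 0.81 / (4 × 5.67×10⁻⁸)]^(1/4) = (8.37×10⁹)^(1/4) = 302 K.

T_eq ≈ 302 K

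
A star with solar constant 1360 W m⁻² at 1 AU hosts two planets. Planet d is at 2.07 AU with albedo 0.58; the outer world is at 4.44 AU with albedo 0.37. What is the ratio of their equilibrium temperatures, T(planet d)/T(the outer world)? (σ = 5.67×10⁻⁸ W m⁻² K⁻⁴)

T₁/T₂ ≈ 1.323

T_eq = [S₀(1−A)/(4σd²)]^(1/4), so T ∝ (1−A)^(1/4) / √d.
T₁ = [1360×0.42/(4×5.67×10⁻⁸×2.07²)]^(1/4) = 155.70 K.
T₂ = [1360×0.63/(4×5.67×10⁻⁸×4.44²)]^(1/4) = 117.66 K.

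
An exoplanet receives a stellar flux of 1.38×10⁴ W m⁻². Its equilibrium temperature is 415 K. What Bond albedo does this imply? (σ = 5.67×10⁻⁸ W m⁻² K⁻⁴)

A ≈ 0.51

From T_eq⁴ = S(1−A)/(4σ): 1−A = 4σT_eq⁴/S.
1−A = 4 × 5.67×10⁻⁸ × (415)⁴ / 1.38×10⁴ = 0.487.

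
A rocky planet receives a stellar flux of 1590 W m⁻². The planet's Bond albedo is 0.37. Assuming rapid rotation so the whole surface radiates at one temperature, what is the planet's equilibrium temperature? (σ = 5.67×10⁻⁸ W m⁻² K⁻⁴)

Energy balance: absorbed = emitted ⇒ πR²·S(1−A) = 4πR²·σT_eq⁴, so T_eq⁴ = S(1−A)/(4σ).
T_eq = [1590 × 0.63 / (4 × 5.67×10⁻⁸)]^(1/4) = (4.42×10⁹)^(1/4) = 258 K.

T_eq ≈ 258 K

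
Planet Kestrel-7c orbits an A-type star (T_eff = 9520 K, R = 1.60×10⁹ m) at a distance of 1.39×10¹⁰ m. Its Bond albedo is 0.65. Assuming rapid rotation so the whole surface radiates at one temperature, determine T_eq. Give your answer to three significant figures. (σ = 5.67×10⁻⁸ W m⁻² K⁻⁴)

T_eq ≈ 1760 K

L = 4πR_⋆²σT_⋆⁴ = 4π(1.60×10⁹)² × 5.67×10⁻⁸ × (9520)⁴ = 1.50×10²⁸ W.
S = L/(4πd²) = 6.17×10⁶ W m⁻².
Energy balance: absorbed = emitted ⇒ πR²·S(1−A) = 4πR²·σT_eq⁴, so T_eq⁴ = S(1−A)/(4σ).
T_eq = [6.17×10⁶ × 0.35 / (4 × 5.67×10⁻⁸)]^(1/4) = (9.52×10¹²)^(1/4) = 1760 K.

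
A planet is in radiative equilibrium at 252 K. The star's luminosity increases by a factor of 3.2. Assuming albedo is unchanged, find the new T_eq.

T_eq ∝ L^(1/4) · d^(−1/2).
T′ = 252 × 3.2^(1/4) = 337 K.

T_eq ≈ 337 K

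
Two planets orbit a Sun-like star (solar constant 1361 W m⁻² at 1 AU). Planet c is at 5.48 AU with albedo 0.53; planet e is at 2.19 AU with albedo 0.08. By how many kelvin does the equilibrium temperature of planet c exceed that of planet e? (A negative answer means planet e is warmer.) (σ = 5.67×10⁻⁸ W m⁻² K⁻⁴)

T_eq = [S₀(1−A)/(4σd²)]^(1/4), so T ∝ (1−A)^(1/4) / √d.
T₁ = [1361×0.47/(4×5.67×10⁻⁸×5.48²)]^(1/4) = 98.44 K.
T₂ = [1361×0.92/(4×5.67×10⁻⁸×2.19²)]^(1/4) = 184.20 K.

ΔT ≈ -85.8 K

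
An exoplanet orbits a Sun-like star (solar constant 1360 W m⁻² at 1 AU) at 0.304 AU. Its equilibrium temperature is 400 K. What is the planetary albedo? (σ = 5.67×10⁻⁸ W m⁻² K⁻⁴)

Flux at 0.304 AU: S = 1360/0.304² = 1.47×10⁴ W m⁻².
From T_eq⁴ = S(1−A)/(4σ): 1−A = 4σT_eq⁴/S.
1−A = 4 × 5.67×10⁻⁸ × (400)⁴ / 1.47×10⁴ = 0.395.

A ≈ 0.61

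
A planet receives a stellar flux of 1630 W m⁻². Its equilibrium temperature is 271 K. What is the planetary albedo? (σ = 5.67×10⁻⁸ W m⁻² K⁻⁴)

A ≈ 0.25

From T_eq⁴ = S(1−A)/(4σ): 1−A = 4σT_eq⁴/S.
1−A = 4 × 5.67×10⁻⁸ × (271)⁴ / 1630 = 0.750.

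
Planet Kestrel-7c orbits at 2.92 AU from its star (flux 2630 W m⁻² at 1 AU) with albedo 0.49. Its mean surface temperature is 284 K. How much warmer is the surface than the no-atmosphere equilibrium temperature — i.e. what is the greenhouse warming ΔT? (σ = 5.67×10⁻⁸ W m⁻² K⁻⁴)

S = 2630/2.92² = 308.5 W m⁻².
T_eq = [S(1−A)/(4σ)]^(1/4) = [308.5×0.51/(4×5.67×10⁻⁸)]^(1/4) = 162.3 K.
ΔT = T_surf − T_eq = 284 − 162.3.

ΔT ≈ 121.7 K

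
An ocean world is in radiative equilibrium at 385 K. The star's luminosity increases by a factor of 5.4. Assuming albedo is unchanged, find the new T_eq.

T_eq ∝ L^(1/4) · d^(−1/2).
T′ = 385 × 5.4^(1/4) = 587 K.

T_eq ≈ 587 K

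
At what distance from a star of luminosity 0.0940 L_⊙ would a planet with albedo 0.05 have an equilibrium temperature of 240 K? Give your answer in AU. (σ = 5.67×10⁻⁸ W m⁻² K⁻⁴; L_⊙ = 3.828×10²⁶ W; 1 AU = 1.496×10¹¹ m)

L = 0.0940 × 3.828×10²⁶ = 3.60×10²⁵ W.
From T_eq⁴ = L(1−A)/(16πσd²): d = √[L(1−A)/(16πσT_eq⁴)].
d = √[3.60×10²⁵ × 0.95 / (16π × 5.67×10⁻⁸ × (240)⁴)] = 6.01×10¹⁰ m = 0.402 AU.

d ≈ 0.402 AU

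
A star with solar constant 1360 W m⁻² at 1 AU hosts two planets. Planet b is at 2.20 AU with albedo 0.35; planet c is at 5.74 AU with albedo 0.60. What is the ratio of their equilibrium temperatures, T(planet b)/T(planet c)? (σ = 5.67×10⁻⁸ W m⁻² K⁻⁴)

T_eq = [S₀(1−A)/(4σd²)]^(1/4), so T ∝ (1−A)^(1/4) / √d.
T₁ = [1360×0.65/(4×5.67×10⁻⁸×2.20²)]^(1/4) = 168.46 K.
T₂ = [1360×0.40/(4×5.67×10⁻⁸×5.74²)]^(1/4) = 92.37 K.

T₁/T₂ ≈ 1.824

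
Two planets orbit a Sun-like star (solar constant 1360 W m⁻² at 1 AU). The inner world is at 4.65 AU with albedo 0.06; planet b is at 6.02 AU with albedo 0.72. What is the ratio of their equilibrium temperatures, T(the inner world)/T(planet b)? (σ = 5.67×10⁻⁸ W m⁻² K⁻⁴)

T₁/T₂ ≈ 1.540

T_eq = [S₀(1−A)/(4σd²)]^(1/4), so T ∝ (1−A)^(1/4) / √d.
T₁ = [1360×0.94/(4×5.67×10⁻⁸×4.65²)]^(1/4) = 127.07 K.
T₂ = [1360×0.28/(4×5.67×10⁻⁸×6.02²)]^(1/4) = 82.50 K.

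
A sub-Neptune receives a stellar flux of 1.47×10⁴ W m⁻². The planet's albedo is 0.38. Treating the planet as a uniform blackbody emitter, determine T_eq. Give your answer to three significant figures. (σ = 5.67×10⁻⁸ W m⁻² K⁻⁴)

T_eq ≈ 448 K

Energy balance: absorbed = emitted ⇒ πR²·S(1−A) = 4πR²·σT_eq⁴, so T_eq⁴ = S(1−A)/(4σ).
T_eq = [1.47×10⁴ × 0.62 / (4 × 5.67×10⁻⁸)]^(1/4) = (4.02×10¹⁰)^(1/4) = 448 K.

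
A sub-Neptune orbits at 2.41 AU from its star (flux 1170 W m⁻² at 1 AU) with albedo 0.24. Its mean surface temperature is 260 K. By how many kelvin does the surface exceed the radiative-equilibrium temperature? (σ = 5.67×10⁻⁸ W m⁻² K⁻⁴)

ΔT ≈ 98.8 K

S = 1170/2.41² = 201.4 W m⁻².
T_eq = [S(1−A)/(4σ)]^(1/4) = [201.4×0.76/(4×5.67×10⁻⁸)]^(1/4) = 161.2 K.
ΔT = T_surf − T_eq = 260 − 161.2.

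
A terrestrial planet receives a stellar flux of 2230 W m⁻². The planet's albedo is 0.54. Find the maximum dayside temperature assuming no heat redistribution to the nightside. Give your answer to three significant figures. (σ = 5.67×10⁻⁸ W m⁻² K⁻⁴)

T_ss ≈ 367 K

With no redistribution each surface element balances locally: S(1−A) = σT⁴.
T = [2230 × 0.46 / 5.67×10⁻⁸]^(1/4) = (1.81×10¹⁰)^(1/4) = 367 K.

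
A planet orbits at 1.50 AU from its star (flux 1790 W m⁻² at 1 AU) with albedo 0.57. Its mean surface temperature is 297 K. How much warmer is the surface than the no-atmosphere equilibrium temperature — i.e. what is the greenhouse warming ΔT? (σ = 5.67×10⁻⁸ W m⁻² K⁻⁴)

ΔT ≈ 99.9 K

S = 1790/1.50² = 795.6 W m⁻².
T_eq = [S(1−A)/(4σ)]^(1/4) = [795.6×0.43/(4×5.67×10⁻⁸)]^(1/4) = 197.1 K.
ΔT = T_surf − T_eq = 297 − 197.1.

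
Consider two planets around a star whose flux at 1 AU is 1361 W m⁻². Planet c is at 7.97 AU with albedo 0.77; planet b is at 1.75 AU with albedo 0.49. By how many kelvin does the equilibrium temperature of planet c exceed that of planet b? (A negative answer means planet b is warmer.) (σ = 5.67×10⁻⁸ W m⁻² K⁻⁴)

T_eq = [S₀(1−A)/(4σd²)]^(1/4), so T ∝ (1−A)^(1/4) / √d.
T₁ = [1361×0.23/(4×5.67×10⁻⁸×7.97²)]^(1/4) = 68.27 K.
T₂ = [1361×0.51/(4×5.67×10⁻⁸×1.75²)]^(1/4) = 177.80 K.

ΔT ≈ -109.5 K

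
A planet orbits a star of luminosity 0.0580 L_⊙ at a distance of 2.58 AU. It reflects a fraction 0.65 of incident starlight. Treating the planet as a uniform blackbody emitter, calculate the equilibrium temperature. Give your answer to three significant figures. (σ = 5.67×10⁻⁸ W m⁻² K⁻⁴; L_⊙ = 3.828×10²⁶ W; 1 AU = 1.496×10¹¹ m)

T_eq ≈ 65.4 K

d = 2.58 AU = 3.86×10¹¹ m.
L = 0.0580 × 3.828×10²⁶ = 2.22×10²⁵ W.
Flux: S = L/(4πd²) = 2.22×10²⁵/(4π×(3.86×10¹¹)²) = 11.9 W m⁻².
Energy balance: absorbed = emitted ⇒ πR²·S(1−A) = 4πR²·σT_eq⁴, so T_eq⁴ = S(1−A)/(4σ).
T_eq = [11.9 × 0.35 / (4 × 5.67×10⁻⁸)]^(1/4) = (1.83×10⁷)^(1/4) = 65.4 K.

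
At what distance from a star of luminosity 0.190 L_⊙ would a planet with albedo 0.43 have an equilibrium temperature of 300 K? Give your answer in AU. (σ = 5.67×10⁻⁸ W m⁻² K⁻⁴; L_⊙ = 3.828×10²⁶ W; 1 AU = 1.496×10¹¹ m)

d ≈ 0.283 AU

L = 0.190 × 3.828×10²⁶ = 7.27×10²⁵ W.
From T_eq⁴ = L(1−A)/(16πσd²): d = √[L(1−A)/(16πσT_eq⁴)].
d = √[7.27×10²⁵ × 0.57 / (16π × 5.67×10⁻⁸ × (300)⁴)] = 4.24×10¹⁰ m = 0.283 AU.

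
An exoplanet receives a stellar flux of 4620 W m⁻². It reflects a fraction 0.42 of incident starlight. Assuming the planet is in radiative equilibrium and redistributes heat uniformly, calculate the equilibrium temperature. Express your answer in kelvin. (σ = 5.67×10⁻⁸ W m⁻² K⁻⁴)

Energy balance: absorbed = emitted ⇒ πR²·S(1−A) = 4πR²·σT_eq⁴, so T_eq⁴ = S(1−A)/(4σ).
T_eq = [4620 × 0.58 / (4 × 5.67×10⁻⁸)]^(1/4) = (1.18×10¹⁰)^(1/4) = 330 K.

T_eq ≈ 330 K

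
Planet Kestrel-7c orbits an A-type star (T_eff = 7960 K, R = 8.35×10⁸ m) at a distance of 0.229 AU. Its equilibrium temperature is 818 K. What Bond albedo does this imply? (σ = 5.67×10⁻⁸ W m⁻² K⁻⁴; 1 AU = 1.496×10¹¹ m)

A ≈ 0.25

d = 0.229 AU = 3.43×10¹⁰ m.
L = 4πR_⋆²σT_⋆⁴ = 4π(8.35×10⁸)² × 5.67×10⁻⁸ × (7960)⁴ = 1.99×10²⁷ W.
S = L/(4πd²) = 1.35×10⁵ W m⁻².
From T_eq⁴ = S(1−A)/(4σ): 1−A = 4σT_eq⁴/S.
1−A = 4 × 5.67×10⁻⁸ × (818)⁴ / 1.35×10⁵ = 0.751.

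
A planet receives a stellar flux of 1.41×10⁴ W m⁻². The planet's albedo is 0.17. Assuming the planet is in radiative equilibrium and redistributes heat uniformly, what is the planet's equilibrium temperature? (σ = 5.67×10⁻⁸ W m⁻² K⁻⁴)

T_eq ≈ 477 K

Energy balance: absorbed = emitted ⇒ πR²·S(1−A) = 4πR²·σT_eq⁴, so T_eq⁴ = S(1−A)/(4σ).
T_eq = [1.41×10⁴ × 0.83 / (4 × 5.67×10⁻⁸)]^(1/4) = (5.16×10¹⁰)^(1/4) = 477 K.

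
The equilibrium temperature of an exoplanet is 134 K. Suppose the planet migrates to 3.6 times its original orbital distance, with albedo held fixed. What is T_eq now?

T_eq ≈ 70.6 K

T_eq ∝ L^(1/4) · d^(−1/2).
T′ = 134 / 3.6^(1/2) = 70.6 K.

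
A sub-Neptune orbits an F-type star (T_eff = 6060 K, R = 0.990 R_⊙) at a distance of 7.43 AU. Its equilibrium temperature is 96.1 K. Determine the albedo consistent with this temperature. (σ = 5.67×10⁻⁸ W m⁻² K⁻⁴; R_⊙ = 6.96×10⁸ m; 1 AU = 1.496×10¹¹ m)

A ≈ 0.34

R_⋆ = 0.990 × 6.96×10⁸ = 6.89×10⁸ m.
d = 7.43 AU = 1.11×10¹² m.
L = 4πR_⋆²σT_⋆⁴ = 4π(6.89×10⁸)² × 5.67×10⁻⁸ × (6060)⁴ = 4.56×10²⁶ W.
S = L/(4πd²) = 29.4 W m⁻².
From T_eq⁴ = S(1−A)/(4σ): 1−A = 4σT_eq⁴/S.
1−A = 4 × 5.67×10⁻⁸ × (96.1)⁴ / 29.4 = 0.658.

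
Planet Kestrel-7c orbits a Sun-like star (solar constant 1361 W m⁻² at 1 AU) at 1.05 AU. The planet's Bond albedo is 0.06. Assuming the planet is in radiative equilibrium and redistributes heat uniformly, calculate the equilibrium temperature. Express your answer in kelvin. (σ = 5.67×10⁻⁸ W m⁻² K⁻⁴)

Flux at 1.05 AU: S = 1361/1.05² = 1230 W m⁻².
Energy balance: absorbed = emitted ⇒ πR²·S(1−A) = 4πR²·σT_eq⁴, so T_eq⁴ = S(1−A)/(4σ).
T_eq = [1230 × 0.94 / (4 × 5.67×10⁻⁸)]^(1/4) = (5.12×10⁹)^(1/4) = 267 K.

T_eq ≈ 267 K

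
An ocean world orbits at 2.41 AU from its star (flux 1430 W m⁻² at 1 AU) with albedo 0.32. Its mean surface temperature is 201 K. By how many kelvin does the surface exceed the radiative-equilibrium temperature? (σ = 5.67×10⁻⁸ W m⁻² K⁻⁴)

S = 1430/2.41² = 246.2 W m⁻².
T_eq = [S(1−A)/(4σ)]^(1/4) = [246.2×0.68/(4×5.67×10⁻⁸)]^(1/4) = 164.8 K.
ΔT = T_surf − T_eq = 201 − 164.8.

ΔT ≈ 36.2 K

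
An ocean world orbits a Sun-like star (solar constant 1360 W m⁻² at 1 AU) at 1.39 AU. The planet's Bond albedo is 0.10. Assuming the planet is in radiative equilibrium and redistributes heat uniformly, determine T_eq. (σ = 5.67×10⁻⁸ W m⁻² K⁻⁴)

Flux at 1.39 AU: S = 1360/1.39² = 704 W m⁻².
Energy balance: absorbed = emitted ⇒ πR²·S(1−A) = 4πR²·σT_eq⁴, so T_eq⁴ = S(1−A)/(4σ).
T_eq = [704 × 0.90 / (4 × 5.67×10⁻⁸)]^(1/4) = (2.79×10⁹)^(1/4) = 230 K.

T_eq ≈ 230 K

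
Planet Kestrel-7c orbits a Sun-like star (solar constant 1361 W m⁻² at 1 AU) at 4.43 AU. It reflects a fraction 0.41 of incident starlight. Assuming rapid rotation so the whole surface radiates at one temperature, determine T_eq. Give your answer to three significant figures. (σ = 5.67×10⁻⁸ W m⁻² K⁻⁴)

Flux at 4.43 AU: S = 1361/4.43² = 69.4 W m⁻².
Energy balance: absorbed = emitted ⇒ πR²·S(1−A) = 4πR²·σT_eq⁴, so T_eq⁴ = S(1−A)/(4σ).
T_eq = [69.4 × 0.59 / (4 × 5.67×10⁻⁸)]^(1/4) = (1.80×10⁸)^(1/4) = 116 K.

T_eq ≈ 116 K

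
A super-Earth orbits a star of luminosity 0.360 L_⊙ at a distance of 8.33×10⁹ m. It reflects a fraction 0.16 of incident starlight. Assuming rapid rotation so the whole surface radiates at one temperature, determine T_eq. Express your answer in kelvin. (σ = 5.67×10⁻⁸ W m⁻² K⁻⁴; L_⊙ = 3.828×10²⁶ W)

T_eq ≈ 875 K

L = 0.360 × 3.828×10²⁶ = 1.38×10²⁶ W.
Flux: S = L/(4πd²) = 1.38×10²⁶/(4π×(8.33×10⁹)²) = 1.58×10⁵ W m⁻².
Energy balance: absorbed = emitted ⇒ πR²·S(1−A) = 4πR²·σT_eq⁴, so T_eq⁴ = S(1−A)/(4σ).
T_eq = [1.58×10⁵ × 0.84 / (4 × 5.67×10⁻⁸)]^(1/4) = (5.85×10¹¹)^(1/4) = 875 K.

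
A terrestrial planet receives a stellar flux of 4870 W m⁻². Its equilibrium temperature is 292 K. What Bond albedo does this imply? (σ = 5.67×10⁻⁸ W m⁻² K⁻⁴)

From T_eq⁴ = S(1−A)/(4σ): 1−A = 4σT_eq⁴/S.
1−A = 4 × 5.67×10⁻⁸ × (292)⁴ / 4870 = 0.339.

A ≈ 0.66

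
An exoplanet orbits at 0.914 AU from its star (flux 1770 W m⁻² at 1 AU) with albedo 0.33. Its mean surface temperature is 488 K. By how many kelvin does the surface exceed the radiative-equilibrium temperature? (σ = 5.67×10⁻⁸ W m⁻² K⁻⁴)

S = 1770/0.914² = 2119 W m⁻².
T_eq = [S(1−A)/(4σ)]^(1/4) = [2119×0.67/(4×5.67×10⁻⁸)]^(1/4) = 281.3 K.
ΔT = T_surf − T_eq = 488 − 281.3.

ΔT ≈ 206.7 K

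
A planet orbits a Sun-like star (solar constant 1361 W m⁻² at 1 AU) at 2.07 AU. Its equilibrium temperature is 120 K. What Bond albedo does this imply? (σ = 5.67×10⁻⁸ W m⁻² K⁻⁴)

Flux at 2.07 AU: S = 1361/2.07² = 318 W m⁻².
From T_eq⁴ = S(1−A)/(4σ): 1−A = 4σT_eq⁴/S.
1−A = 4 × 5.67×10⁻⁸ × (120)⁴ / 318 = 0.148.

A ≈ 0.85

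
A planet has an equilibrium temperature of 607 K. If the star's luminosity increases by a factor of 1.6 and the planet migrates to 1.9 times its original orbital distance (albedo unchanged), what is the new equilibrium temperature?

T_eq ∝ L^(1/4) · d^(−1/2).
T′ = 607 × 1.6^(1/4) / 1.9^(1/2) = 495 K.

T_eq ≈ 495 K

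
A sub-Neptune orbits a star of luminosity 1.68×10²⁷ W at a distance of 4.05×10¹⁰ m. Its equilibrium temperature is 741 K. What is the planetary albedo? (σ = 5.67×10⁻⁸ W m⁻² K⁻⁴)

A ≈ 0.16

Flux: S = L/(4πd²) = 1.68×10²⁷/(4π×(4.05×10¹⁰)²) = 8.15×10⁴ W m⁻².
From T_eq⁴ = S(1−A)/(4σ): 1−A = 4σT_eq⁴/S.
1−A = 4 × 5.67×10⁻⁸ × (741)⁴ / 8.15×10⁴ = 0.839.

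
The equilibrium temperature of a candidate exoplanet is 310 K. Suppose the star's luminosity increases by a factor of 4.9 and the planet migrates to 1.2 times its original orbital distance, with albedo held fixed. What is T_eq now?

T_eq ∝ L^(1/4) · d^(−1/2).
T′ = 310 × 4.9^(1/4) / 1.2^(1/2) = 421 K.

T_eq ≈ 421 K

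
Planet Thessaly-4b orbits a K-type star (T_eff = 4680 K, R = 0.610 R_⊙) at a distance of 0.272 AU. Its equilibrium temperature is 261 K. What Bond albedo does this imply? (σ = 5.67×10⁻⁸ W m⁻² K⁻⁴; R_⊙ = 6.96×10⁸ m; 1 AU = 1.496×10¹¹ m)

A ≈ 0.64

R_⋆ = 0.610 × 6.96×10⁸ = 4.25×10⁸ m.
d = 0.272 AU = 4.07×10¹⁰ m.
L = 4πR_⋆²σT_⋆⁴ = 4π(4.25×10⁸)² × 5.67×10⁻⁸ × (4680)⁴ = 6.16×10²⁵ W.
S = L/(4πd²) = 2960 W m⁻².
From T_eq⁴ = S(1−A)/(4σ): 1−A = 4σT_eq⁴/S.
1−A = 4 × 5.67×10⁻⁸ × (261)⁴ / 2960 = 0.355.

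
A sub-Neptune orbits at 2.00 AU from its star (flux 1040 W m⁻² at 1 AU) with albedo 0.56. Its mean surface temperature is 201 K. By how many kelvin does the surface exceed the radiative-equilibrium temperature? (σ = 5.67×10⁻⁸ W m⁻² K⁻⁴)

S = 1040/2.00² = 260.0 W m⁻².
T_eq = [S(1−A)/(4σ)]^(1/4) = [260.0×0.44/(4×5.67×10⁻⁸)]^(1/4) = 149.9 K.
ΔT = T_surf − T_eq = 201 − 149.9.

ΔT ≈ 51.1 K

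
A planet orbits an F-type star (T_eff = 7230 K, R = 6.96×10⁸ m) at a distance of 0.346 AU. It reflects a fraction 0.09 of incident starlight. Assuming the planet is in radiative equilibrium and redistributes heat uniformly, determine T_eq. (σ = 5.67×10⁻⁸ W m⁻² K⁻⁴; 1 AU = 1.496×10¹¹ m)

d = 0.346 AU = 5.18×10¹⁰ m.
L = 4πR_⋆²σT_⋆⁴ = 4π(6.96×10⁸)² × 5.67×10⁻⁸ × (7230)⁴ = 9.43×10²⁶ W.
S = L/(4πd²) = 2.80×10⁴ W m⁻².
Energy balance: absorbed = emitted ⇒ πR²·S(1−A) = 4πR²·σT_eq⁴, so T_eq⁴ = S(1−A)/(4σ).
T_eq = [2.80×10⁴ × 0.91 / (4 × 5.67×10⁻⁸)]^(1/4) = (1.12×10¹¹)^(1/4) = 579 K.

T_eq ≈ 579 K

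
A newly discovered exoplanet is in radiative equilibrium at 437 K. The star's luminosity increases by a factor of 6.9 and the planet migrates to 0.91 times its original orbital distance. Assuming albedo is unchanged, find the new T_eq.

T_eq ≈ 742 K

T_eq ∝ L^(1/4) · d^(−1/2).
T′ = 437 × 6.9^(1/4) / 0.91^(1/2) = 742 K.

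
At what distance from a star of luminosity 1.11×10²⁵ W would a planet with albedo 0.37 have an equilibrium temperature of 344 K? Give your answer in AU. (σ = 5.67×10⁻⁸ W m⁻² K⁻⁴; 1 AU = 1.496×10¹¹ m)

From T_eq⁴ = L(1−A)/(16πσd²): d = √[L(1−A)/(16πσT_eq⁴)].
d = √[1.11×10²⁵ × 0.63 / (16π × 5.67×10⁻⁸ × (344)⁴)] = 1.32×10¹⁰ m = 0.0885 AU.

d ≈ 0.0885 AU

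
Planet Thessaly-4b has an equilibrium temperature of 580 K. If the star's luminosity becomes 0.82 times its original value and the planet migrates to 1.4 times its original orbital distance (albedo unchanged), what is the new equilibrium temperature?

T_eq ∝ L^(1/4) · d^(−1/2).
T′ = 580 × 0.82^(1/4) / 1.4^(1/2) = 466 K.

T_eq ≈ 466 K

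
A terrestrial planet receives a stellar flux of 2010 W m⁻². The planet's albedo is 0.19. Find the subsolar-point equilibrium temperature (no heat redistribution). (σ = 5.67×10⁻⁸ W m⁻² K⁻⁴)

T_ss ≈ 412 K

At the subsolar point the surface absorbs S(1−A) and emits σT⁴ per unit area — no factor of 4, since only the local patch is in balance.
T = [2010 × 0.81 / 5.67×10⁻⁸]^(1/4) = (2.87×10¹⁰)^(1/4) = 412 K.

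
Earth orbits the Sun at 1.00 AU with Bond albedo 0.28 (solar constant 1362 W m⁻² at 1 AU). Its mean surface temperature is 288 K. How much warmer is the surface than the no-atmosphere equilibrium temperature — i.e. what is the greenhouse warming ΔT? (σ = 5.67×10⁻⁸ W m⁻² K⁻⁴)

ΔT ≈ 31.6 K

S = 1362/1.00² = 1362 W m⁻².
T_eq = [S(1−A)/(4σ)]^(1/4) = [1362×0.72/(4×5.67×10⁻⁸)]^(1/4) = 256.4 K.
ΔT = T_surf − T_eq = 288 − 256.4.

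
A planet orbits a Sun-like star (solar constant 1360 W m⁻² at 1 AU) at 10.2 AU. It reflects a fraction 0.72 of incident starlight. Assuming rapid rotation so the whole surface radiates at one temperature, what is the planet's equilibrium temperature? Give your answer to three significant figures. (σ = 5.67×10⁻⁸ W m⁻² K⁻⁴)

Flux at 10.2 AU: S = 1360/10.2² = 13.1 W m⁻².
Energy balance: absorbed = emitted ⇒ πR²·S(1−A) = 4πR²·σT_eq⁴, so T_eq⁴ = S(1−A)/(4σ).
T_eq = [13.1 × 0.28 / (4 × 5.67×10⁻⁸)]^(1/4) = (1.61×10⁷)^(1/4) = 63.4 K.

T_eq ≈ 63.4 K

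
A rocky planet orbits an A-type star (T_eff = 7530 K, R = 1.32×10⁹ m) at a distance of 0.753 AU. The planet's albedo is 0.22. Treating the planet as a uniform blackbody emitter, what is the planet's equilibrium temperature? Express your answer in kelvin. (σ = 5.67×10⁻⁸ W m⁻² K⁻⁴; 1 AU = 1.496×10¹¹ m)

T_eq ≈ 542 K

d = 0.753 AU = 1.13×10¹¹ m.
L = 4πR_⋆²σT_⋆⁴ = 4π(1.32×10⁹)² × 5.67×10⁻⁸ × (7530)⁴ = 3.99×10²⁷ W.
S = L/(4πd²) = 2.50×10⁴ W m⁻².
Energy balance: absorbed = emitted ⇒ πR²·S(1−A) = 4πR²·σT_eq⁴, so T_eq⁴ = S(1−A)/(4σ).
T_eq = [2.50×10⁴ × 0.78 / (4 × 5.67×10⁻⁸)]^(1/4) = (8.61×10¹⁰)^(1/4) = 542 K.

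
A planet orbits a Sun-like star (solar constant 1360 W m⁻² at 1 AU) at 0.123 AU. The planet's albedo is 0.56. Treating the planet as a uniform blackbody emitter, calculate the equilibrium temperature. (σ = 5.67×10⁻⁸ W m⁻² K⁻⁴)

T_eq ≈ 646 K

Flux at 0.123 AU: S = 1360/0.123² = 8.99×10⁴ W m⁻².
Energy balance: absorbed = emitted ⇒ πR²·S(1−A) = 4πR²·σT_eq⁴, so T_eq⁴ = S(1−A)/(4σ).
T_eq = [8.99×10⁴ × 0.44 / (4 × 5.67×10⁻⁸)]^(1/4) = (1.74×10¹¹)^(1/4) = 646 K.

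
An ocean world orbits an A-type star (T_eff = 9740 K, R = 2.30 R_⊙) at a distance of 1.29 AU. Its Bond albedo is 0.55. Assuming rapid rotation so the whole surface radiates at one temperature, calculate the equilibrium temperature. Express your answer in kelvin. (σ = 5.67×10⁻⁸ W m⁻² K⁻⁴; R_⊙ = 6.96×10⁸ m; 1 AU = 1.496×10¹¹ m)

T_eq ≈ 514 K

R_⋆ = 2.30 × 6.96×10⁸ = 1.60×10⁹ m.
d = 1.29 AU = 1.93×10¹¹ m.
L = 4πR_⋆²σT_⋆⁴ = 4π(1.60×10⁹)² × 5.67×10⁻⁸ × (9740)⁴ = 1.64×10²⁸ W.
S = L/(4πd²) = 3.51×10⁴ W m⁻².
Energy balance: absorbed = emitted ⇒ πR²·S(1−A) = 4πR²·σT_eq⁴, so T_eq⁴ = S(1−A)/(4σ).
T_eq = [3.51×10⁴ × 0.45 / (4 × 5.67×10⁻⁸)]^(1/4) = (6.97×10¹⁰)^(1/4) = 514 K.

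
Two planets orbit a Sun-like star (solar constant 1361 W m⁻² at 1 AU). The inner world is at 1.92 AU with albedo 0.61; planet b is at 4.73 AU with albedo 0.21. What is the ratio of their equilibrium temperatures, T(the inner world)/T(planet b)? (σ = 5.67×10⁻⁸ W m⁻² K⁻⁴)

T_eq = [S₀(1−A)/(4σd²)]^(1/4), so T ∝ (1−A)^(1/4) / √d.
T₁ = [1361×0.39/(4×5.67×10⁻⁸×1.92²)]^(1/4) = 158.73 K.
T₂ = [1361×0.79/(4×5.67×10⁻⁸×4.73²)]^(1/4) = 120.65 K.

T₁/T₂ ≈ 1.316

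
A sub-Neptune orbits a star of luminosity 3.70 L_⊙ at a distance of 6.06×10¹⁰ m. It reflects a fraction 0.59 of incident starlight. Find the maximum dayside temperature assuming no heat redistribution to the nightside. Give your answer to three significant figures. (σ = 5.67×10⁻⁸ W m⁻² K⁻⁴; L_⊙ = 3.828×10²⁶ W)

T_ss ≈ 686 K

L = 3.70 × 3.828×10²⁶ = 1.42×10²⁷ W.
Flux: S = L/(4πd²) = 1.42×10²⁷/(4π×(6.06×10¹⁰)²) = 3.07×10⁴ W m⁻².
With no redistribution each surface element balances locally: S(1−A) = σT⁴.
T = [3.07×10⁴ × 0.41 / 5.67×10⁻⁸]^(1/4) = (2.22×10¹¹)^(1/4) = 686 K.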